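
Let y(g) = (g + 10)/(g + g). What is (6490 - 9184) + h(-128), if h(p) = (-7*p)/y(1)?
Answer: -27842/11 ≈ -2531.1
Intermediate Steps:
y(g) = (10 + g)/(2*g) (y(g) = (10 + g)/((2*g)) = (10 + g)*(1/(2*g)) = (10 + g)/(2*g))
h(p) = -14*p/11 (h(p) = (-7*p)/(((1/2)*(10 + 1)/1)) = (-7*p)/(((1/2)*1*11)) = (-7*p)/(11/2) = -7*p*(2/11) = -14*p/11)
(6490 - 9184) + h(-128) = (6490 - 9184) - 14/11*(-128) = -2694 + 1792/11 = -27842/11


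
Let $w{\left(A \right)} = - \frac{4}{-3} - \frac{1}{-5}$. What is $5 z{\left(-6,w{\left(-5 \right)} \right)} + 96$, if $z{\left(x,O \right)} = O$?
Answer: $\frac{311}{3} \approx 103.67$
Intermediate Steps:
$w{\left(A \right)} = \frac{23}{15}$ ($w{\left(A \right)} = \left(-4\right) \left(- \frac{1}{3}\right) - - \frac{1}{5} = \frac{4}{3} + \frac{1}{5} = \frac{23}{15}$)
$5 z{\left(-6,w{\left(-5 \right)} \right)} + 96 = 5 \cdot \frac{23}{15} + 96 = \frac{23}{3} + 96 = \frac{311}{3}$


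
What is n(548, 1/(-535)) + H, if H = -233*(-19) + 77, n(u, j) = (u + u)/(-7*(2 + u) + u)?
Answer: 7435556/1651 ≈ 4503.7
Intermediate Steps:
n(u, j) = 2*u/(-14 - 6*u) (n(u, j) = (2*u)/((-14 - 7*u) + u) = (2*u)/(-14 - 6*u) = 2*u/(-14 - 6*u))
H = 4504 (H = -233*(-19) + 77 = 4427 + 77 = 4504)
n(548, 1/(-535)) + H = -1*548/(7 + 3*548) + 4504 = -1*548/(7 + 1644) + 4504 = -1*548/1651 + 4504 = -1*548*1/1651 + 4504 = -548/1651 + 4504 = 7435556/1651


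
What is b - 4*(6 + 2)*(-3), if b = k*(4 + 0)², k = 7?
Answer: 208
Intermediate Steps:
b = 112 (b = 7*(4 + 0)² = 7*4² = 7*16 = 112)
b - 4*(6 + 2)*(-3) = 112 - 4*(6 + 2)*(-3) = 112 - 4*8*(-3) = 112 - 32*(-3) = 112 + 96 = 208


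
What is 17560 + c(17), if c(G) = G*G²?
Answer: 22473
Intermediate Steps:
c(G) = G³
17560 + c(17) = 17560 + 17³ = 17560 + 4913 = 22473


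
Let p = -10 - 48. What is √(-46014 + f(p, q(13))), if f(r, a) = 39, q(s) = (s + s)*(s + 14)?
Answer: 5*I*√1839 ≈ 214.42*I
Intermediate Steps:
p = -58
q(s) = 2*s*(14 + s) (q(s) = (2*s)*(14 + s) = 2*s*(14 + s))
√(-46014 + f(p, q(13))) = √(-46014 + 39) = √(-45975) = 5*I*√1839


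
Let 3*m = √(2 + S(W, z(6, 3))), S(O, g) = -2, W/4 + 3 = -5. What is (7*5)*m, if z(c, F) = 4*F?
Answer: 0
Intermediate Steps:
W = -32 (W = -12 + 4*(-5) = -12 - 20 = -32)
m = 0 (m = √(2 - 2)/3 = √0/3 = (⅓)*0 = 0)
(7*5)*m = (7*5)*0 = 35*0 = 0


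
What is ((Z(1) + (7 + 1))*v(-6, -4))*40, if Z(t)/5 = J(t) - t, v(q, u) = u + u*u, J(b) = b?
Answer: 3840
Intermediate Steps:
v(q, u) = u + u²
Z(t) = 0 (Z(t) = 5*(t - t) = 5*0 = 0)
((Z(1) + (7 + 1))*v(-6, -4))*40 = ((0 + (7 + 1))*(-4*(1 - 4)))*40 = ((0 + 8)*(-4*(-3)))*40 = (8*12)*40 = 96*40 = 3840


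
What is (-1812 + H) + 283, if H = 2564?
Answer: 1035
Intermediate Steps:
(-1812 + H) + 283 = (-1812 + 2564) + 283 = 752 + 283 = 1035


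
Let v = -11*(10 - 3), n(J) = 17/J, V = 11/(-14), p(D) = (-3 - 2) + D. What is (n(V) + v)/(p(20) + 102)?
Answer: -1085/1287 ≈ -0.84305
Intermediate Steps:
p(D) = -5 + D
V = -11/14 (V = 11*(-1/14) = -11/14 ≈ -0.78571)
v = -77 (v = -11*7 = -77)
(n(V) + v)/(p(20) + 102) = (17/(-11/14) - 77)/((-5 + 20) + 102) = (17*(-14/11) - 77)/(15 + 102) = (-238/11 - 77)/117 = -1085/11*1/117 = -1085/1287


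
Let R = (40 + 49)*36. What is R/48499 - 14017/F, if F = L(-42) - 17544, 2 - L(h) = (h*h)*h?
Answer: -498637099/2742424454 ≈ -0.18182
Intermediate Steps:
L(h) = 2 - h³ (L(h) = 2 - h*h*h = 2 - h²*h = 2 - h³)
F = 56546 (F = (2 - 1*(-42)³) - 17544 = (2 - 1*(-74088)) - 17544 = (2 + 74088) - 17544 = 74090 - 17544 = 56546)
R = 3204 (R = 89*36 = 3204)
R/48499 - 14017/F = 3204/48499 - 14017/56546 = -498637099/2742424454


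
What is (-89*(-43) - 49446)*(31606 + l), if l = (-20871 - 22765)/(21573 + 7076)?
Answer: -41305114901302/28649 ≈ -1.4418e+9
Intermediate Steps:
l = -43636/28649 ≈ -1.5231
(-89*(-43) - 49446)*(31606 + l) = (-89*(-43) - 49446)*(31606 - 43636/28649) = (3827 - 49446)*(905436658/28649) = -45619*905436658/28649 = -41305114901302/28649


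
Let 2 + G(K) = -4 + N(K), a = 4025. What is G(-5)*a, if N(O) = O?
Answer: -44275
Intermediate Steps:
G(K) = -6 + K (G(K) = -2 + (-4 + K) = -6 + K)
G(-5)*a = (-6 - 5)*4025 = -11*4025 = -44275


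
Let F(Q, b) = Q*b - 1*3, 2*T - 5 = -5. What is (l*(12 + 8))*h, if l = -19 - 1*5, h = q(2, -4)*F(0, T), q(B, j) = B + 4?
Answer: 8640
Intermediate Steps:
q(B, j) = 4 + B
T = 0 (T = 5/2 + (½)*(-5) = 5/2 - 5/2 = 0)
F(Q, b) = -3 + Q*b (F(Q, b) = Q*b - 3 = -3 + Q*b)
h = -18 (h = (4 + 2)*(-3 + 0*0) = 6*(-3 + 0) = 6*(-3) = -18)
l = -24 (l = -19 - 5 = -24)
(l*(12 + 8))*h = -24*(12 + 8)*(-18) = -24*20*(-18) = -480*(-18) = 8640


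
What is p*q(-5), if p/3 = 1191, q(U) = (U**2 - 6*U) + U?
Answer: 178650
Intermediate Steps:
q(U) = U**2 - 5*U
p = 3573 (p = 3*1191 = 3573)
p*q(-5) = 3573*(-5*(-5 - 5)) = 3573*(-5*(-10)) = 3573*50 = 178650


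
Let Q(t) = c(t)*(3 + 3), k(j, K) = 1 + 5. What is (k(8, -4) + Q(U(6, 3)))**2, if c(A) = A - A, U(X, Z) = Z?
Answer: 36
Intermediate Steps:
k(j, K) = 6
c(A) = 0
Q(t) = 0 (Q(t) = 0*(3 + 3) = 0*6 = 0)
(k(8, -4) + Q(U(6, 3)))**2 = (6 + 0)**2 = 6**2 = 36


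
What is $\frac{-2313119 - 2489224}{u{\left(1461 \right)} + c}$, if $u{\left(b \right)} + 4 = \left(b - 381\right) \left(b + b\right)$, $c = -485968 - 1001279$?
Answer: $- \frac{4802343}{1668509} \approx -2.8782$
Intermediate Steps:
$c = -1487247$
$u{\left(b \right)} = -4 + 2 b \left(-381 + b\right)$ ($u{\left(b \right)} = -4 + \left(b - 381\right) \left(b + b\right) = -4 + \left(-381 + b\right) 2 b = -4 + 2 b \left(-381 + b\right)$)
$\frac{-2313119 - 2489224}{u{\left(1461 \right)} + c} = \frac{-2313119 - 2489224}{\left(-4 - 1113282 + 2 \cdot 1461^{2}\right) - 1487247} = - \frac{4802343}{\left(-4 - 1113282 + 2 \cdot 2134521\right) - 1487247} = - \frac{4802343}{\left(-4 - 1113282 + 4269042\right) - 1487247} = - \frac{4802343}{3155756 - 1487247} = - \frac{4802343}{1668509}$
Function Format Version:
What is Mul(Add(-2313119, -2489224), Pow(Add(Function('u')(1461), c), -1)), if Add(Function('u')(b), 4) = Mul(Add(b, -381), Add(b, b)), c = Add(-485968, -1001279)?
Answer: Rational(-4802343, 1668509) ≈ -2.8782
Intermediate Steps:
c = -1487247
Function('u')(b) = Add(-4, Mul(2, b, Add(-381, b))) (Function('u')(b) = Add(-4, Mul(Add(b, -381), Add(b, b))) = Add(-4, Mul(Add(-381, b), Mul(2, b))) = Add(-4, Mul(2, b, Add(-381, b))))
Mul(Add(-2313119, -2489224), Pow(Add(Function('u')(1461), c), -1)) = Mul(Add(-2313119, -2489224), Pow(Add(Add(-4, Mul(-762, 1461), Mul(2, Pow(1461, 2))), -1487247), -1)) = Mul(-4802343, Pow(Add(Add(-4, -1113282, Mul(2, 2134521)), -1487247), -1)) = Mul(-4802343, Pow(Add(Add(-4, -1113282, 4269042), -1487247), -1)) = Mul(-4802343, Pow(Add(3155756, -1487247), -1)) = Mul(-4802343, Pow(1668509, -1)) = Mul(-4802343, Rational(1, 1668509)) = Rational(-4802343, 1668509)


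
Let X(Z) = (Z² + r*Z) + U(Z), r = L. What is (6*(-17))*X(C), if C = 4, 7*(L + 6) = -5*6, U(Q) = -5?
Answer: 21522/7 ≈ 3074.6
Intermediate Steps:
L = -72/7 (L = -6 + (-5*6)/7 = -6 + (⅐)*(-30) = -6 - 30/7 = -72/7 ≈ -10.286)
r = -72/7 ≈ -10.286
X(Z) = -5 + Z² - 72*Z/7 (X(Z) = (Z² - 72*Z/7) - 5 = -5 + Z² - 72*Z/7)
(6*(-17))*X(C) = (6*(-17))*(-5 + 4² - 72/7*4) = -102*(-5 + 16 - 288/7) = -102*(-211/7) = 21522/7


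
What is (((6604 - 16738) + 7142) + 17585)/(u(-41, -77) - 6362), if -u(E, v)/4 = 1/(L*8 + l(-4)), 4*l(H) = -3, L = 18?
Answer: -8361789/3645442 ≈ -2.2938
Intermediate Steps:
l(H) = -3/4 (l(H) = (1/4)*(-3) = -3/4)
u(E, v) = -16/573 (u(E, v) = -4/(18*8 - 3/4) = -4/(144 - 3/4) = -4/573/4 = -4*4/573 = -16/573)
(((6604 - 16738) + 7142) + 17585)/(u(-41, -77) - 6362) = (((6604 - 16738) + 7142) + 17585)/(-16/573 - 6362) = ((-10134 + 7142) + 17585)/(-3645442/573) = (-2992 + 17585)*(-573/3645442) = 14593*(-573/3645442) = -8361789/3645442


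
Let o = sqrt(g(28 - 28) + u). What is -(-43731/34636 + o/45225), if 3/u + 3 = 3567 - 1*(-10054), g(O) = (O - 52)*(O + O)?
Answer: 43731/34636 - sqrt(40854)/615874050 ≈ 1.2626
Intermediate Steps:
g(O) = 2*O*(-52 + O) (g(O) = (-52 + O)*(2*O) = 2*O*(-52 + O))
u = 3/13618 (u = 3/(-3 + (3567 - 1*(-10054))) = 3/(-3 + (3567 + 10054)) = 3/(-3 + 13621) = 3/13618 ≈ 0.00022030)
o = sqrt(40854)/13618 (o = sqrt(2*(28 - 28)*(-52 + (28 - 28)) + 3/13618) = sqrt(2*0*(-52 + 0) + 3/13618) = sqrt(2*0*(-52) + 3/13618) = sqrt(0 + 3/13618) = sqrt(3/13618) = sqrt(40854)/13618 ≈ 0.014842)
-(-43731/34636 + o/45225) = -(-43731/34636 + (sqrt(40854)/13618)/45225) = -(-43731*1/34636 + (sqrt(40854)/13618)*(1/45225)) = -(-43731/34636 + sqrt(40854)/615874050) = 43731/34636 - sqrt(40854)/615874050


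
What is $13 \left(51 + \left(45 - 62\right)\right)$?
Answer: $442$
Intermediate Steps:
$13 \left(51 + \left(45 - 62\right)\right) = 13 \left(51 - 17\right) = 13 \cdot 34 = 442$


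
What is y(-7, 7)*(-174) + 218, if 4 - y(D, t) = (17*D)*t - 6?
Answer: -146464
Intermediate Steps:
y(D, t) = 10 - 17*D*t (y(D, t) = 4 - ((17*D)*t - 6) = 4 - (17*D*t - 6) = 4 - (-6 + 17*D*t) = 4 + (6 - 17*D*t) = 10 - 17*D*t)
y(-7, 7)*(-174) + 218 = (10 - 17*(-7)*7)*(-174) + 218 = (10 + 833)*(-174) + 218 = 843*(-174) + 218 = -146682 + 218 = -146464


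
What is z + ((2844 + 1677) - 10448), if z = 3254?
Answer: -2673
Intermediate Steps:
z + ((2844 + 1677) - 10448) = 3254 + ((2844 + 1677) - 10448) = 3254 + (4521 - 10448) = 3254 - 5927 = -2673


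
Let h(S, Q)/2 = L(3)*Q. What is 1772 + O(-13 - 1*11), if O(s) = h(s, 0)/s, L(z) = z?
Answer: 1772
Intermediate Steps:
h(S, Q) = 6*Q (h(S, Q) = 2*(3*Q) = 6*Q)
O(s) = 0 (O(s) = (6*0)/s = 0/s = 0)
1772 + O(-13 - 1*11) = 1772 + 0 = 1772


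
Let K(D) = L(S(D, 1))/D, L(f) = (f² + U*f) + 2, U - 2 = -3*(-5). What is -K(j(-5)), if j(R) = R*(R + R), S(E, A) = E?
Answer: -1676/25 ≈ -67.040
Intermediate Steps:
U = 17 (U = 2 - 3*(-5) = 2 + 15 = 17)
j(R) = 2*R² (j(R) = R*(2*R) = 2*R²)
L(f) = 2 + f² + 17*f (L(f) = (f² + 17*f) + 2 = 2 + f² + 17*f)
K(D) = (2 + D² + 17*D)/D
-K(j(-5)) = -(17 + 2*(-5)² + 2/((2*(-5)²))) = -(17 + 2*25 + 2/((2*25))) = -(17 + 50 + 2/50) = -(17 + 50 + 2*(1/50)) = -(17 + 50 + 1/25) = -1*1676/25 = -1676/25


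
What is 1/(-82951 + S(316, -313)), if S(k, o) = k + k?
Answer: -1/82319 ≈ -1.2148e-5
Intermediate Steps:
S(k, o) = 2*k
1/(-82951 + S(316, -313)) = 1/(-82951 + 2*316) = 1/(-82951 + 632) = 1/(-82319) = -1/82319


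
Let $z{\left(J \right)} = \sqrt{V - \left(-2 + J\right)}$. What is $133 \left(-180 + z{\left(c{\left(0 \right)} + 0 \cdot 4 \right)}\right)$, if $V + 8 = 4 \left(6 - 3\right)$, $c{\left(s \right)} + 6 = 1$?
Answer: $-23940 + 133 \sqrt{11} \approx -23499.0$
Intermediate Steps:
$c{\left(s \right)} = -5$ ($c{\left(s \right)} = -6 + 1 = -5$)
$V = 4$ ($V = -8 + 4 \left(6 - 3\right) = -8 + 4 \cdot 3 = -8 + 12 = 4$)
$z{\left(J \right)} = \sqrt{6 - J}$ ($z{\left(J \right)} = \sqrt{4 - \left(-2 + J\right)} = \sqrt{6 - J}$)
$133 \left(-180 + z{\left(c{\left(0 \right)} + 0 \cdot 4 \right)}\right) = 133 \left(-180 + \sqrt{6 - \left(-5 + 0 \cdot 4\right)}\right) = 133 \left(-180 + \sqrt{6 - \left(-5 + 0\right)}\right) = 133 \left(-180 + \sqrt{6 - -5}\right) = 133 \left(-180 + \sqrt{6 + 5}\right) = 133 \left(-180 + \sqrt{11}\right) = -23940 + 133 \sqrt{11}$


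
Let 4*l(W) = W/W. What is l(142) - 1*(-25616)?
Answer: 102465/4 ≈ 25616.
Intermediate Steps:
l(W) = 1/4 (l(W) = (W/W)/4 = (1/4)*1 = 1/4)
l(142) - 1*(-25616) = 1/4 - 1*(-25616) = 1/4 + 25616 = 102465/4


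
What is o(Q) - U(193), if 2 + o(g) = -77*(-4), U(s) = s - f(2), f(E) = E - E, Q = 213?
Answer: 113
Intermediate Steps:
f(E) = 0
U(s) = s (U(s) = s - 1*0 = s + 0 = s)
o(g) = 306 (o(g) = -2 - 77*(-4) = -2 + 308 = 306)
o(Q) - U(193) = 306 - 1*193 = 306 - 193 = 113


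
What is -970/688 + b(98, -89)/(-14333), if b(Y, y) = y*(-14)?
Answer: -7380129/4930552 ≈ -1.4968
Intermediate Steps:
b(Y, y) = -14*y
-970/688 + b(98, -89)/(-14333) = -970/688 - 14*(-89)/(-14333) = -970*1/688 + 1246*(-1/14333) = -485/344 - 1246/14333 = -7380129/4930552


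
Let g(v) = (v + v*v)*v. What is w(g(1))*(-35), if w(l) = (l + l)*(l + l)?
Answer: -560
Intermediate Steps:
g(v) = v*(v + v**2) (g(v) = (v + v**2)*v = v*(v + v**2))
w(l) = 4*l**2 (w(l) = (2*l)*(2*l) = 4*l**2)
w(g(1))*(-35) = (4*(1**2*(1 + 1))**2)*(-35) = (4*(1*2)**2)*(-35) = (4*2**2)*(-35) = (4*4)*(-35) = 16*(-35) = -560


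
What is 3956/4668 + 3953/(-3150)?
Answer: -499267/1225350 ≈ -0.40745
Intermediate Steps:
3956/4668 + 3953/(-3150) = 3956*(1/4668) + 3953*(-1/3150) = 989/1167 - 3953/3150 = -499267/1225350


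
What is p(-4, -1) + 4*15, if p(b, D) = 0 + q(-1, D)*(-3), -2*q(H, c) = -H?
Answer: 123/2 ≈ 61.500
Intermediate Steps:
q(H, c) = H/2 (q(H, c) = -(-1)*H/2 = H/2)
p(b, D) = 3/2 (p(b, D) = 0 + ((½)*(-1))*(-3) = 0 - ½*(-3) = 0 + 3/2 = 3/2)
p(-4, -1) + 4*15 = 3/2 + 4*15 = 3/2 + 60 = 123/2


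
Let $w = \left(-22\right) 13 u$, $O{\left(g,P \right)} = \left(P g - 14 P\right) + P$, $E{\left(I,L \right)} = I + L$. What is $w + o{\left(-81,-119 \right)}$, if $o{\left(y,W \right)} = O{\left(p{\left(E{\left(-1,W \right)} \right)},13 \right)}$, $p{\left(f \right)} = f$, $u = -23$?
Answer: $4849$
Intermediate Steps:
$O{\left(g,P \right)} = - 13 P + P g$ ($O{\left(g,P \right)} = \left(- 14 P + P g\right) + P = - 13 P + P g$)
$o{\left(y,W \right)} = -182 + 13 W$ ($o{\left(y,W \right)} = 13 \left(-13 + \left(-1 + W\right)\right) = 13 \left(-14 + W\right) = -182 + 13 W$)
$w = 6578$ ($w = \left(-22\right) 13 \left(-23\right) = \left(-286\right) \left(-23\right) = 6578$)
$w + o{\left(-81,-119 \right)} = 6578 + \left(-182 + 13 \left(-119\right)\right) = 6578 - 1729 = 4849$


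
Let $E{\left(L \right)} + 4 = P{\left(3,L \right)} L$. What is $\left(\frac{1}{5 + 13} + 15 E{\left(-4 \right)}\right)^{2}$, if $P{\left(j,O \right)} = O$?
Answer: $\frac{10504081}{324} \approx 32420.0$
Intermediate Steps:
$E{\left(L \right)} = -4 + L^{2}$ ($E{\left(L \right)} = -4 + L L = -4 + L^{2}$)
$\left(\frac{1}{5 + 13} + 15 E{\left(-4 \right)}\right)^{2} = \left(\frac{1}{5 + 13} + 15 \left(-4 + \left(-4\right)^{2}\right)\right)^{2} = \left(\frac{1}{18} + 15 \left(-4 + 16\right)\right)^{2} = \left(\frac{1}{18} + 15 \cdot 12\right)^{2} = \left(\frac{1}{18} + 180\right)^{2} = \left(\frac{3241}{18}\right)^{2} = \frac{10504081}{324}$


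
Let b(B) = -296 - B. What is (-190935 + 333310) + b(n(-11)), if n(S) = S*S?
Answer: 141958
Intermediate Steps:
n(S) = S²
(-190935 + 333310) + b(n(-11)) = (-190935 + 333310) + (-296 - 1*(-11)²) = 142375 + (-296 - 1*121) = 142375 + (-296 - 121) = 142375 - 417 = 141958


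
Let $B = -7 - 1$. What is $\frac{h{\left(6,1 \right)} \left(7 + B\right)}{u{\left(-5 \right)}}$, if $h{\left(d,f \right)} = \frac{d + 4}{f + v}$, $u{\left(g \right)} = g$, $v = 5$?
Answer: $\frac{1}{3} \approx 0.33333$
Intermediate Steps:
$B = -8$
$h{\left(d,f \right)} = \frac{4 + d}{5 + f}$ ($h{\left(d,f \right)} = \frac{d + 4}{f + 5} = \frac{4 + d}{5 + f}$)
$\frac{h{\left(6,1 \right)} \left(7 + B\right)}{u{\left(-5 \right)}} = \frac{\frac{4 + 6}{5 + 1} \left(7 - 8\right)}{-5} = \frac{1}{6} \cdot 10 \left(-1\right) \left(- \frac{1}{5}\right) = \frac{5}{3} \left(-1\right) \left(- \frac{1}{5}\right) = \left(- \frac{5}{3}\right) \left(- \frac{1}{5}\right) = \frac{1}{3}$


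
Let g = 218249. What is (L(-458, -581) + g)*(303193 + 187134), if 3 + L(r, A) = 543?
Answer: 107278154003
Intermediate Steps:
L(r, A) = 540 (L(r, A) = -3 + 543 = 540)
(L(-458, -581) + g)*(303193 + 187134) = (540 + 218249)*(303193 + 187134) = 218789*490327 = 107278154003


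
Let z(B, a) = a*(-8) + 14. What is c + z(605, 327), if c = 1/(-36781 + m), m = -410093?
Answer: -1162766149/446874 ≈ -2602.0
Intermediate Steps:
z(B, a) = 14 - 8*a (z(B, a) = -8*a + 14 = 14 - 8*a)
c = -1/446874 (c = 1/(-36781 - 410093) = 1/(-446874) = -1/446874 ≈ -2.2378e-6)
c + z(605, 327) = -1/446874 + (14 - 8*327) = -1/446874 + (14 - 2616) = -1/446874 - 2602 = -1162766149/446874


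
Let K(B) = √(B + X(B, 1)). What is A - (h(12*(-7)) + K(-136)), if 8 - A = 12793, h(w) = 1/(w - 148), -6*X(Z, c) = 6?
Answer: -2966119/232 - I*√137 ≈ -12785.0 - 11.705*I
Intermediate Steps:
X(Z, c) = -1 (X(Z, c) = -⅙*6 = -1)
h(w) = 1/(-148 + w)
K(B) = √(-1 + B) (K(B) = √(B - 1) = √(-1 + B))
A = -12785 (A = 8 - 1*12793 = 8 - 12793 = -12785)
A - (h(12*(-7)) + K(-136)) = -12785 - (1/(-148 + 12*(-7)) + √(-1 - 136)) = -12785 - (1/(-148 - 84) + √(-137)) = -12785 - (1/(-232) + I*√137) = -12785 - (-1/232 + I*√137) = -12785 + (1/232 - I*√137) = -2966119/232 - I*√137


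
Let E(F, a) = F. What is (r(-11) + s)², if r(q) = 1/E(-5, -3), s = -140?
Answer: 491401/25 ≈ 19656.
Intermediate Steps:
r(q) = -⅕ (r(q) = 1/(-5) = -⅕)
(r(-11) + s)² = (-⅕ - 140)² = (-701/5)² = 491401/25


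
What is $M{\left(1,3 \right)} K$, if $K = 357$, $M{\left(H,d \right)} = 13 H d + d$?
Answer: $14994$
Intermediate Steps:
$M{\left(H,d \right)} = d + 13 H d$ ($M{\left(H,d \right)} = 13 H d + d = d + 13 H d$)
$M{\left(1,3 \right)} K = 3 \left(1 + 13 \cdot 1\right) 357 = 3 \left(1 + 13\right) 357 = 3 \cdot 14 \cdot 357 = 42 \cdot 357 = 14994$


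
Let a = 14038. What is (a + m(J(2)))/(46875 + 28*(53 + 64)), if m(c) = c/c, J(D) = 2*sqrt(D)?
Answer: 14039/50151 ≈ 0.27993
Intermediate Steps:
m(c) = 1
(a + m(J(2)))/(46875 + 28*(53 + 64)) = (14038 + 1)/(46875 + 28*(53 + 64)) = 14039/(46875 + 28*117) = 14039/(46875 + 3276) = 14039/50151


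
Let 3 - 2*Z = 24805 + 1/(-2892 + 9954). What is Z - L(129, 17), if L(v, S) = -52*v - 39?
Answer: -79857097/14124 ≈ -5654.0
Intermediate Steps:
L(v, S) = -39 - 52*v
Z = -175151725/14124 (Z = 3/2 - (24805 + 1/(-2892 + 9954))/2 = 3/2 - (24805 + 1/7062)/2 = 3/2 - 1/2*175172911/7062 = 3/2 - 175172911/14124 = -175151725/14124 ≈ -12401.)
Z - L(129, 17) = -175151725/14124 - (-39 - 52*129) = -175151725/14124 - (-39 - 6708) = -175151725/14124 - 1*(-6747) = -175151725/14124 + 6747 = -79857097/14124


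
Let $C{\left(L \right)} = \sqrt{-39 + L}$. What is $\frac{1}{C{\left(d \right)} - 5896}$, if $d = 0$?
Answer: $- \frac{5896}{34762855} - \frac{i \sqrt{39}}{34762855} \approx -0.00016961 - 1.7965 \cdot 10^{-7} i$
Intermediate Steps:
$\frac{1}{C{\left(d \right)} - 5896} = \frac{1}{\sqrt{-39 + 0} - 5896} = \frac{1}{\sqrt{-39} - 5896} = \frac{1}{i \sqrt{39} - 5896} = \frac{1}{-5896 + i \sqrt{39}}$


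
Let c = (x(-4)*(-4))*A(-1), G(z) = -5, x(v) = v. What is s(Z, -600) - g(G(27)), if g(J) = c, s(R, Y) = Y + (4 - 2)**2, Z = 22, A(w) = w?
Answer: -580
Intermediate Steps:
s(R, Y) = 4 + Y (s(R, Y) = Y + 2**2 = Y + 4 = 4 + Y)
c = -16 (c = -4*(-4)*(-1) = 16*(-1) = -16)
g(J) = -16
s(Z, -600) - g(G(27)) = (4 - 600) - 1*(-16) = -596 + 16 = -580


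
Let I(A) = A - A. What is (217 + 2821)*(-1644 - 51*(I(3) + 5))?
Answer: -5769162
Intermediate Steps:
I(A) = 0
(217 + 2821)*(-1644 - 51*(I(3) + 5)) = (217 + 2821)*(-1644 - 51*(0 + 5)) = 3038*(-1644 - 51*5) = 3038*(-1644 - 17*15) = 3038*(-1644 - 255) = 3038*(-1899) = -5769162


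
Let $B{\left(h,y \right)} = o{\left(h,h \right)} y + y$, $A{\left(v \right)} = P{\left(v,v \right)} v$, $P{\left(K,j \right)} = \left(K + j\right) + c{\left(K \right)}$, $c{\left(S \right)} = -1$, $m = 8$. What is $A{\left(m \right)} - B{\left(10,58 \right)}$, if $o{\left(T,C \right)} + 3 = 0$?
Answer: $236$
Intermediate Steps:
$o{\left(T,C \right)} = -3$ ($o{\left(T,C \right)} = -3 + 0 = -3$)
$P{\left(K,j \right)} = -1 + K + j$ ($P{\left(K,j \right)} = \left(K + j\right) - 1 = -1 + K + j$)
$A{\left(v \right)} = v \left(-1 + 2 v\right)$ ($A{\left(v \right)} = \left(-1 + v + v\right) v = \left(-1 + 2 v\right) v = v \left(-1 + 2 v\right)$)
$B{\left(h,y \right)} = - 2 y$ ($B{\left(h,y \right)} = - 3 y + y = - 2 y$)
$A{\left(m \right)} - B{\left(10,58 \right)} = 8 \left(-1 + 2 \cdot 8\right) - \left(-2\right) 58 = 8 \left(-1 + 16\right) - -116 = 8 \cdot 15 + 116 = 120 + 116 = 236$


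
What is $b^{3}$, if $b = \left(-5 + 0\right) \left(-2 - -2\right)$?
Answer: $0$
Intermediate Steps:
$b = 0$ ($b = - 5 \left(-2 + 2\right) = \left(-5\right) 0 = 0$)
$b^{3} = 0^{3} = 0$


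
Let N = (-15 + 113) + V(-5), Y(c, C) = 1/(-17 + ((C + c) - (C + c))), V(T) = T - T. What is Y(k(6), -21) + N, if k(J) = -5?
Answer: 1665/17 ≈ 97.941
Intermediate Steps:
V(T) = 0
Y(c, C) = -1/17 (Y(c, C) = 1/(-17 + ((C + c) + (-C - c))) = 1/(-17 + 0) = 1/(-17) = -1/17)
N = 98 (N = (-15 + 113) + 0 = 98 + 0 = 98)
Y(k(6), -21) + N = -1/17 + 98 = 1665/17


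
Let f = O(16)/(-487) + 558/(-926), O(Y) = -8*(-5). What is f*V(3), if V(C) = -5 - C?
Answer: 1235144/225481 ≈ 5.4778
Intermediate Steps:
O(Y) = 40
f = -154393/225481 (f = 40/(-487) + 558/(-926) = 40*(-1/487) + 558*(-1/926) = -40/487 - 279/463 = -154393/225481 ≈ -0.68473)
f*V(3) = -154393*(-5 - 1*3)/225481 = -154393*(-5 - 3)/225481 = -154393/225481*(-8) = 1235144/225481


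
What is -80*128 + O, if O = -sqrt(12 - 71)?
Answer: -10240 - I*sqrt(59) ≈ -10240.0 - 7.6811*I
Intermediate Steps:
O = -I*sqrt(59) (O = -sqrt(-59) = -I*sqrt(59) ≈ -7.6811*I)
-80*128 + O = -80*128 - I*sqrt(59) = -10240 - I*sqrt(59)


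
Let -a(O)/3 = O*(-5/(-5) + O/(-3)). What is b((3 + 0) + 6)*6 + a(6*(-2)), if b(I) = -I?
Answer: 126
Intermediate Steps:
a(O) = -3*O*(1 - O/3) (a(O) = -3*O*(-5/(-5) + O/(-3)) = -3*O*(-5*(-⅕) + O*(-⅓)) = -3*O*(1 - O/3))
b((3 + 0) + 6)*6 + a(6*(-2)) = -((3 + 0) + 6)*6 + (6*(-2))*(-3 + 6*(-2)) = -(3 + 6)*6 - 12*(-3 - 12) = -1*9*6 - 12*(-15) = -9*6 + 180 = -54 + 180 = 126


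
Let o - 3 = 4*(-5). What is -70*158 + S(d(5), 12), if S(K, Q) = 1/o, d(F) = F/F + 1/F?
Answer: -188021/17 ≈ -11060.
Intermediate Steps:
o = -17 (o = 3 + 4*(-5) = 3 - 20 = -17)
d(F) = 1 + 1/F
S(K, Q) = -1/17 (S(K, Q) = 1/(-17) = -1/17)
-70*158 + S(d(5), 12) = -70*158 - 1/17 = -11060 - 1/17 = -188021/17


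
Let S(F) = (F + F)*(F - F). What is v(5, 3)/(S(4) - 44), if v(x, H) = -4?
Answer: 1/11 ≈ 0.090909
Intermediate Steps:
S(F) = 0 (S(F) = (2*F)*0 = 0)
v(5, 3)/(S(4) - 44) = -4/(0 - 44) = -4/(-44) = -4*(-1/44) = 1/11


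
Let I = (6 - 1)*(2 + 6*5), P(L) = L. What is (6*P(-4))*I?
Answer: -3840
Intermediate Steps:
I = 160 (I = 5*(2 + 30) = 5*32 = 160)
(6*P(-4))*I = (6*(-4))*160 = -24*160 = -3840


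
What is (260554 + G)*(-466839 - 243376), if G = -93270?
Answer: -118807606060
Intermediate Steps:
(260554 + G)*(-466839 - 243376) = (260554 - 93270)*(-466839 - 243376) = 167284*(-710215) = -118807606060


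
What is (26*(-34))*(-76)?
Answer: 67184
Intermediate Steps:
(26*(-34))*(-76) = -884*(-76) = 67184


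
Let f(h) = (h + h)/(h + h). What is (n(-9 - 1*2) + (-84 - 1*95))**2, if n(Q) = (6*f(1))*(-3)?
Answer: 38809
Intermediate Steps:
f(h) = 1 (f(h) = (2*h)/((2*h)) = (2*h)*(1/(2*h)) = 1)
n(Q) = -18 (n(Q) = (6*1)*(-3) = 6*(-3) = -18)
(n(-9 - 1*2) + (-84 - 1*95))**2 = (-18 + (-84 - 1*95))**2 = (-18 + (-84 - 95))**2 = (-18 - 179)**2 = (-197)**2 = 38809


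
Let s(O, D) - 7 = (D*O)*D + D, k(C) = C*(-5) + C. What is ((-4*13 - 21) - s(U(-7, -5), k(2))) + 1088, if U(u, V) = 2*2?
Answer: 760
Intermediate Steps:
k(C) = -4*C (k(C) = -5*C + C = -4*C)
U(u, V) = 4
s(O, D) = 7 + D + O*D² (s(O, D) = 7 + ((D*O)*D + D) = 7 + (O*D² + D) = 7 + (D + O*D²) = 7 + D + O*D²)
((-4*13 - 21) - s(U(-7, -5), k(2))) + 1088 = ((-4*13 - 21) - (7 - 4*2 + 4*(-4*2)²)) + 1088 = ((-52 - 21) - (7 - 8 + 4*(-8)²)) + 1088 = (-73 - (7 - 8 + 4*64)) + 1088 = (-73 - (7 - 8 + 256)) + 1088 = (-73 - 1*255) + 1088 = (-73 - 255) + 1088 = -328 + 1088 = 760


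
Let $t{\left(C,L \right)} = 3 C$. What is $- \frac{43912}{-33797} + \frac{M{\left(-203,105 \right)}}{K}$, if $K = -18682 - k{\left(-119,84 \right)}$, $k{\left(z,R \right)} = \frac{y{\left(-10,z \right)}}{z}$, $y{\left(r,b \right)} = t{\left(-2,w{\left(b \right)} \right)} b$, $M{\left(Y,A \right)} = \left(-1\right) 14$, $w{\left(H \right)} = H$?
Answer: $\frac{58612405}{45085198} \approx 1.3$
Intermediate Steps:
$M{\left(Y,A \right)} = -14$
$y{\left(r,b \right)} = - 6 b$ ($y{\left(r,b \right)} = 3 \left(-2\right) b = - 6 b$)
$k{\left(z,R \right)} = -6$ ($k{\left(z,R \right)} = \frac{\left(-6\right) z}{z} = -6$)
$K = -18676$ ($K = -18682 - -6 = -18682 + 6 = -18676$)
$- \frac{43912}{-33797} + \frac{M{\left(-203,105 \right)}}{K} = - \frac{43912}{-33797} - \frac{14}{-18676} = \left(-43912\right) \left(- \frac{1}{33797}\right) - - \frac{1}{1334} = \frac{43912}{33797} + \frac{1}{1334} = \frac{58612405}{45085198}$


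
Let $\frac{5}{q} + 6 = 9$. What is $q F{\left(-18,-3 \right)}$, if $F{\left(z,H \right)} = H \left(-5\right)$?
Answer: $25$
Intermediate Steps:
$q = \frac{5}{3}$ ($q = \frac{5}{-6 + 9} = \frac{5}{3} \approx 1.6667$)
$F{\left(z,H \right)} = - 5 H$
$q F{\left(-18,-3 \right)} = \frac{5 \left(\left(-5\right) \left(-3\right)\right)}{3} = \frac{5}{3} \cdot 15 = 25$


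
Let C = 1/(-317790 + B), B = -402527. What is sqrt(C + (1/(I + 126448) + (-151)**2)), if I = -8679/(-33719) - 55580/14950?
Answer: sqrt(480654642244502379200397264190119016426363)/4591341783429612731 ≈ 151.00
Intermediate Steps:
C = -1/720317 (C = 1/(-317790 - 402527) = 1/(-720317) = -1/720317 ≈ -1.3883e-6)
I = -174435097/50409905 (I = -8679*(-1/33719) - 55580*1/14950 = 8679/33719 - 5558/1495 = -174435097/50409905 ≈ -3.4603)
sqrt(C + (1/(I + 126448) + (-151)**2)) = sqrt(-1/720317 + (1/(-174435097/50409905 + 126448) + (-151)**2)) = sqrt(-1/720317 + (1/(6374057232343/50409905) + 22801)) = sqrt(-1/720317 + (50409905/6374057232343 + 22801)) = sqrt(-1/720317 + 145334879005062648/6374057232343) = sqrt(104687184033915654187073/4591341783429612731) = sqrt(480654642244502379200397264190119016426363)/4591341783429612731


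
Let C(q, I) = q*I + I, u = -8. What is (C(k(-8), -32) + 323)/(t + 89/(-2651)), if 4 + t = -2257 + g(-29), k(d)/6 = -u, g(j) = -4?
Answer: 3300495/6004604 ≈ 0.54966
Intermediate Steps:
k(d) = 48 (k(d) = 6*(-1*(-8)) = 6*8 = 48)
C(q, I) = I + I*q (C(q, I) = I*q + I = I + I*q)
t = -2265 (t = -4 + (-2257 - 4) = -4 - 2261 = -2265)
(C(k(-8), -32) + 323)/(t + 89/(-2651)) = (-32*(1 + 48) + 323)/(-2265 + 89/(-2651)) = (-32*49 + 323)/(-2265 + 89*(-1/2651)) = (-1568 + 323)/(-2265 - 89/2651) = -1245/(-6004604/2651) = -1245*(-2651/6004604) = 3300495/6004604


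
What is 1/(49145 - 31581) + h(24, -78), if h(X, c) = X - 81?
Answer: -1001147/17564 ≈ -57.000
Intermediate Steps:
h(X, c) = -81 + X
1/(49145 - 31581) + h(24, -78) = 1/(49145 - 31581) + (-81 + 24) = 1/17564 - 57 = -1001147/17564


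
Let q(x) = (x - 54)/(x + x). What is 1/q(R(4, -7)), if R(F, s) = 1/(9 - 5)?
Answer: -2/215 ≈ -0.0093023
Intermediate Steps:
R(F, s) = 1/4
q(x) = (-54 + x)/(2*x) (q(x) = (-54 + x)/((2*x)) = (-54 + x)*(1/(2*x)) = (-54 + x)/(2*x))
1/q(R(4, -7)) = 1/((-54 + 1/4)/(2*(1/4))) = 1/((1/2)*4*(-215/4)) = 1/(-215/2) = -2/215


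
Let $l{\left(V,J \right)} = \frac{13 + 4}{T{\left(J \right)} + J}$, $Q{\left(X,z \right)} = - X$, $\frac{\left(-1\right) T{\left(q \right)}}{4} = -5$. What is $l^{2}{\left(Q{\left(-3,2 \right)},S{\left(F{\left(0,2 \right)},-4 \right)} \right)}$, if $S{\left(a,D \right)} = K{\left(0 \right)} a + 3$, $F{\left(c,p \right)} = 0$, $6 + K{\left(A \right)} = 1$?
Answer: $\frac{289}{529} \approx 0.54631$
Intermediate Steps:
$T{\left(q \right)} = 20$ ($T{\left(q \right)} = \left(-4\right) \left(-5\right) = 20$)
$K{\left(A \right)} = -5$ ($K{\left(A \right)} = -6 + 1 = -5$)
$S{\left(a,D \right)} = 3 - 5 a$ ($S{\left(a,D \right)} = - 5 a + 3 = 3 - 5 a$)
$l{\left(V,J \right)} = \frac{17}{20 + J}$ ($l{\left(V,J \right)} = \frac{13 + 4}{20 + J} = \frac{17}{20 + J}$)
$l^{2}{\left(Q{\left(-3,2 \right)},S{\left(F{\left(0,2 \right)},-4 \right)} \right)} = \left(\frac{17}{20 + \left(3 - 0\right)}\right)^{2} = \left(\frac{17}{20 + \left(3 + 0\right)}\right)^{2} = \left(\frac{17}{20 + 3}\right)^{2} = \left(\frac{17}{23}\right)^{2} = \frac{289}{529}$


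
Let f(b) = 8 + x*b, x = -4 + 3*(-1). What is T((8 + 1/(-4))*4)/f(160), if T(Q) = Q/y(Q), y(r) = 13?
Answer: -31/14456 ≈ -0.0021444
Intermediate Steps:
x = -7 (x = -4 - 3 = -7)
T(Q) = Q/13
f(b) = 8 - 7*b
T((8 + 1/(-4))*4)/f(160) = (((8 + 1/(-4))*4)/13)/(8 - 7*160) = (((8 - 1/4)*4)/13)/(8 - 1120) = (((31/4)*4)/13)/(-1112) = ((1/13)*31)*(-1/1112) = (31/13)*(-1/1112) = -31/14456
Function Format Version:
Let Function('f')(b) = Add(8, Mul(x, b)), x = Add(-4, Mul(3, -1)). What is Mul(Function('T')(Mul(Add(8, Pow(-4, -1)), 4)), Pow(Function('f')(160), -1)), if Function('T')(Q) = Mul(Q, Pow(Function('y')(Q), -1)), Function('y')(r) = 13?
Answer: Rational(-31, 14456) ≈ -0.0021444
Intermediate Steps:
x = -7 (x = Add(-4, -3) = -7)
Function('T')(Q) = Mul(Rational(1, 13), Q) (Function('T')(Q) = Mul(Q, Pow(13, -1)) = Mul(Q, Rational(1, 13)) = Mul(Rational(1, 13), Q))
Function('f')(b) = Add(8, Mul(-7, b))
Mul(Function('T')(Mul(Add(8, Pow(-4, -1)), 4)), Pow(Function('f')(160), -1)) = Mul(Mul(Rational(1, 13), Mul(Add(8, Pow(-4, -1)), 4)), Pow(Add(8, Mul(-7, 160)), -1)) = Mul(Mul(Rational(1, 13), Mul(Add(8, Rational(-1, 4)), 4)), Pow(Add(8, -1120), -1)) = Mul(Mul(Rational(1, 13), Mul(Rational(31, 4), 4)), Pow(-1112, -1)) = Mul(Mul(Rational(1, 13), 31), Rational(-1, 1112)) = Mul(Rational(31, 13), Rational(-1, 1112)) = Rational(-31, 14456)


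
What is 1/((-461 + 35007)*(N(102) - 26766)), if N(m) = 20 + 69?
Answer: -1/921583642 ≈ -1.0851e-9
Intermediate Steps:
N(m) = 89
1/((-461 + 35007)*(N(102) - 26766)) = 1/((-461 + 35007)*(89 - 26766)) = 1/(34546*(-26677)) = 1/(-921583642) = -1/921583642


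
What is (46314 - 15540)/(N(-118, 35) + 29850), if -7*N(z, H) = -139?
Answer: 215418/209089 ≈ 1.0303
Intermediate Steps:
N(z, H) = 139/7 (N(z, H) = -1/7*(-139) = 139/7)
(46314 - 15540)/(N(-118, 35) + 29850) = (46314 - 15540)/(139/7 + 29850) = 30774/(209089/7) = 30774*(7/209089) = 215418/209089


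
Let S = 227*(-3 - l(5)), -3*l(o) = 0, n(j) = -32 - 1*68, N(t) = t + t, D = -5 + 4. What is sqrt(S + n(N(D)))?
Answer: I*sqrt(781) ≈ 27.946*I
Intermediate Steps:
D = -1
N(t) = 2*t
n(j) = -100 (n(j) = -32 - 68 = -100)
l(o) = 0 (l(o) = -1/3*0 = 0)
S = -681 (S = 227*(-3 - 1*0) = 227*(-3 + 0) = 227*(-3) = -681)
sqrt(S + n(N(D))) = sqrt(-681 - 100) = sqrt(-781) = I*sqrt(781)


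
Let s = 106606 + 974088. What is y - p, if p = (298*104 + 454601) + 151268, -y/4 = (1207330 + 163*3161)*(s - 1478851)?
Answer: 2743417354983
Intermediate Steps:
s = 1080694
y = 2743417991844 (y = -4*(1207330 + 163*3161)*(1080694 - 1478851) = -4*(1207330 + 515243)*(-398157) = -6890292*(-398157) = -4*(-685854497961) = 2743417991844)
p = 636861 (p = (30992 + 454601) + 151268 = 485593 + 151268 = 636861)
y - p = 2743417991844 - 1*636861 = 2743417991844 - 636861 = 2743417354983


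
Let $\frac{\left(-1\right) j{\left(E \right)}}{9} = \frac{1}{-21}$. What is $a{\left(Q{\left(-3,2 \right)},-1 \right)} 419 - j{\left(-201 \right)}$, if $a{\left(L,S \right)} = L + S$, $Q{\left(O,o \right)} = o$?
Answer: $\frac{2930}{7} \approx 418.57$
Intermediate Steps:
$j{\left(E \right)} = \frac{3}{7}$ ($j{\left(E \right)} = - \frac{9}{-21} = \left(-9\right) \left(- \frac{1}{21}\right) = \frac{3}{7}$)
$a{\left(Q{\left(-3,2 \right)},-1 \right)} 419 - j{\left(-201 \right)} = \left(2 - 1\right) 419 - \frac{3}{7} = 1 \cdot 419 - \frac{3}{7} = 419 - \frac{3}{7} = \frac{2930}{7}$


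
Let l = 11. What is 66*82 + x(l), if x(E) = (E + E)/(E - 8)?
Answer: 16258/3 ≈ 5419.3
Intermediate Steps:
x(E) = 2*E/(-8 + E) (x(E) = (2*E)/(-8 + E) = 2*E/(-8 + E))
66*82 + x(l) = 66*82 + 2*11/(-8 + 11) = 5412 + 2*11/3 = 5412 + 2*11*(1/3) = 5412 + 22/3 = 16258/3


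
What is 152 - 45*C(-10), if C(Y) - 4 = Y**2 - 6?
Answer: -4258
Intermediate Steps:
C(Y) = -2 + Y**2 (C(Y) = 4 + (Y**2 - 6) = 4 + (-6 + Y**2) = -2 + Y**2)
152 - 45*C(-10) = 152 - 45*(-2 + (-10)**2) = 152 - 45*(-2 + 100) = 152 - 45*98 = 152 - 4410 = -4258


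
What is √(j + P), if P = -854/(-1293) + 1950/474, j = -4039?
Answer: I*√42093148638174/102147 ≈ 63.516*I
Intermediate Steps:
P = 487691/102147 (P = -854*(-1/1293) + 1950*(1/474) = 854/1293 + 325/79 = 487691/102147 ≈ 4.7744)
√(j + P) = √(-4039 + 487691/102147) = √(-412084042/102147) = I*√42093148638174/102147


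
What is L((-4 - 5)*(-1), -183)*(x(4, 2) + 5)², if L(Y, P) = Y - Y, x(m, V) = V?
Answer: 0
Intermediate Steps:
L(Y, P) = 0
L((-4 - 5)*(-1), -183)*(x(4, 2) + 5)² = 0*(2 + 5)² = 0*7² = 0*49 = 0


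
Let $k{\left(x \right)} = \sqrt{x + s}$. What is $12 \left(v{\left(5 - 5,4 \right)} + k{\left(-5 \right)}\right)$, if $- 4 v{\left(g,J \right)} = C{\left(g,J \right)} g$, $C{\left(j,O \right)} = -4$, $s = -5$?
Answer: $12 i \sqrt{10} \approx 37.947 i$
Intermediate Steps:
$v{\left(g,J \right)} = g$ ($v{\left(g,J \right)} = - \frac{\left(-4\right) g}{4} = g$)
$k{\left(x \right)} = \sqrt{-5 + x}$ ($k{\left(x \right)} = \sqrt{x - 5} = \sqrt{-5 + x}$)
$12 \left(v{\left(5 - 5,4 \right)} + k{\left(-5 \right)}\right) = 12 \left(\left(5 - 5\right) + \sqrt{-5 - 5}\right) = 12 \left(\left(5 - 5\right) + \sqrt{-10}\right) = 12 \left(0 + i \sqrt{10}\right) = 12 i \sqrt{10}$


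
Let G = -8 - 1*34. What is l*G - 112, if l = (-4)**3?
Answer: 2576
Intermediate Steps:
G = -42 (G = -8 - 34 = -42)
l = -64
l*G - 112 = -64*(-42) - 112 = 2688 - 112 = 2576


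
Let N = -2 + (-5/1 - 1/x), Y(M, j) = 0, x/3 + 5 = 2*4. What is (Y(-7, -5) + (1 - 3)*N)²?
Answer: 16384/81 ≈ 202.27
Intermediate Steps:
x = 9 (x = -15 + 3*(2*4) = -15 + 3*8 = -15 + 24 = 9)
N = -64/9 (N = -2 + (-5/1 - 1/9) = -2 + (-5*1 - 1*⅑) = -2 + (-5 - ⅑) = -2 - 46/9 = -64/9 ≈ -7.1111)
(Y(-7, -5) + (1 - 3)*N)² = (0 + (1 - 3)*(-64/9))² = (0 - 2*(-64/9))² = (0 + 128/9)² = (128/9)² = 16384/81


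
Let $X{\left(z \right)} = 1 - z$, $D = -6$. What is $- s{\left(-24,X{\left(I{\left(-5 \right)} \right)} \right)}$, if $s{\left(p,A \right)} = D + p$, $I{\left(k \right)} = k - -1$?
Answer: $30$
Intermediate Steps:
$I{\left(k \right)} = 1 + k$ ($I{\left(k \right)} = k + 1 = 1 + k$)
$s{\left(p,A \right)} = -6 + p$
$- s{\left(-24,X{\left(I{\left(-5 \right)} \right)} \right)} = - (-6 - 24) = \left(-1\right) \left(-30\right) = 30$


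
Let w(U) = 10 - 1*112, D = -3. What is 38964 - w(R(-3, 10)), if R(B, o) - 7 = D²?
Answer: 39066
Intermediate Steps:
R(B, o) = 16 (R(B, o) = 7 + (-3)² = 7 + 9 = 16)
w(U) = -102 (w(U) = 10 - 112 = -102)
38964 - w(R(-3, 10)) = 38964 - 1*(-102) = 38964 + 102 = 39066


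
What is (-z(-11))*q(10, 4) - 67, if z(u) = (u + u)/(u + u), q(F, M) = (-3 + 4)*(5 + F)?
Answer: -82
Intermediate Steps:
q(F, M) = 5 + F (q(F, M) = 1*(5 + F) = 5 + F)
z(u) = 1 (z(u) = (2*u)/((2*u)) = (2*u)*(1/(2*u)) = 1)
(-z(-11))*q(10, 4) - 67 = (-1*1)*(5 + 10) - 67 = -1*15 - 67 = -15 - 67 = -82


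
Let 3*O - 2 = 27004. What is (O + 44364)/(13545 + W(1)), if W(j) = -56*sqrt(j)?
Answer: 53366/13489 ≈ 3.9563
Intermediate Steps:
O = 9002 (O = 2/3 + (1/3)*27004 = 2/3 + 27004/3 = 9002)
(O + 44364)/(13545 + W(1)) = (9002 + 44364)/(13545 - 56*sqrt(1)) = 53366/(13545 - 56*1) = 53366/(13545 - 56) = 53366/13489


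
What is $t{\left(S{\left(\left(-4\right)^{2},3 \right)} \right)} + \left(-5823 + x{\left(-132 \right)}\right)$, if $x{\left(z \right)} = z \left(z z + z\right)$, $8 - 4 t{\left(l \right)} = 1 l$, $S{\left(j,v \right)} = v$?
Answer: $- \frac{9153463}{4} \approx -2.2884 \cdot 10^{6}$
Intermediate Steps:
$t{\left(l \right)} = 2 - \frac{l}{4}$ ($t{\left(l \right)} = 2 - \frac{1 l}{4} = 2 - \frac{l}{4}$)
$x{\left(z \right)} = z \left(z + z^{2}\right)$ ($x{\left(z \right)} = z \left(z^{2} + z\right) = z \left(z + z^{2}\right)$)
$t{\left(S{\left(\left(-4\right)^{2},3 \right)} \right)} + \left(-5823 + x{\left(-132 \right)}\right) = \left(2 - \frac{3}{4}\right) + \left(-5823 + \left(-132\right)^{2} \left(1 - 132\right)\right) = \left(2 - \frac{3}{4}\right) + \left(-5823 + 17424 \left(-131\right)\right) = \frac{5}{4} - 2288367 = - \frac{9153463}{4}$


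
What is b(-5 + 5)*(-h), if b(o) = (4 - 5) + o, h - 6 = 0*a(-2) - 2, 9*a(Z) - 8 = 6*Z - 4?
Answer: 4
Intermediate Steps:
a(Z) = 4/9 + 2*Z/3 (a(Z) = 8/9 + (6*Z - 4)/9 = 8/9 + (-4 + 6*Z)/9 = 8/9 + (-4/9 + 2*Z/3) = 4/9 + 2*Z/3)
h = 4 (h = 6 + (0*(4/9 + (2/3)*(-2)) - 2) = 6 + (0*(4/9 - 4/3) - 2) = 6 + (0*(-8/9) - 2) = 6 + (0 - 2) = 6 - 2 = 4)
b(o) = -1 + o
b(-5 + 5)*(-h) = (-1 + (-5 + 5))*(-1*4) = (-1 + 0)*(-4) = -1*(-4) = 4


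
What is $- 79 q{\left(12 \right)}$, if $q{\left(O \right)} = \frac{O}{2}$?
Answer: $-474$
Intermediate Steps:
$q{\left(O \right)} = \frac{O}{2}$ ($q{\left(O \right)} = O \frac{1}{2} = \frac{O}{2}$)
$- 79 q{\left(12 \right)} = - 79 \cdot \frac{1}{2} \cdot 12 = \left(-79\right) 6 = -474$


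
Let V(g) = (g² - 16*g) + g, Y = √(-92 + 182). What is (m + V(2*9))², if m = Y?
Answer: 3006 + 324*√10 ≈ 4030.6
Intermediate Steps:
Y = 3*√10 (Y = √90 = 3*√10 ≈ 9.4868)
V(g) = g² - 15*g
m = 3*√10 ≈ 9.4868
(m + V(2*9))² = (3*√10 + (2*9)*(-15 + 2*9))² = (3*√10 + 18*(-15 + 18))² = (3*√10 + 18*3)² = (3*√10 + 54)² = (54 + 3*√10)²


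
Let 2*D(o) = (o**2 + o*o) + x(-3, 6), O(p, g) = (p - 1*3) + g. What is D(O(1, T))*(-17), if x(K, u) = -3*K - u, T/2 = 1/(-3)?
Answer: -2635/18 ≈ -146.39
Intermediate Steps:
T = -2/3 (T = 2/(-3) = 2*(-1/3) = -2/3 ≈ -0.66667)
x(K, u) = -u - 3*K
O(p, g) = -3 + g + p (O(p, g) = (p - 3) + g = (-3 + p) + g = -3 + g + p)
D(o) = 3/2 + o**2 (D(o) = ((o**2 + o*o) + (-1*6 - 3*(-3)))/2 = ((o**2 + o**2) + (-6 + 9))/2 = (2*o**2 + 3)/2 = (3 + 2*o**2)/2 = 3/2 + o**2)
D(O(1, T))*(-17) = (3/2 + (-3 - 2/3 + 1)**2)*(-17) = (3/2 + (-8/3)**2)*(-17) = (3/2 + 64/9)*(-17) = (155/18)*(-17) = -2635/18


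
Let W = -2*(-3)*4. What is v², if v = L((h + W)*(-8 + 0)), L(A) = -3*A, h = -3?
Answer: 254016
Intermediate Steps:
W = 24 (W = 6*4 = 24)
v = 504 (v = -3*(-3 + 24)*(-8 + 0) = -63*(-8) = -3*(-168) = 504)
v² = 504² = 254016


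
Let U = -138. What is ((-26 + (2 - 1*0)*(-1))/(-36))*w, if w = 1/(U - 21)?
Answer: -7/1431 ≈ -0.0048917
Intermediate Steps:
w = -1/159 (w = 1/(-138 - 21) = 1/(-159) = -1/159 ≈ -0.0062893)
((-26 + (2 - 1*0)*(-1))/(-36))*w = ((-26 + (2 - 1*0)*(-1))/(-36))*(-1/159) = ((-26 + (2 + 0)*(-1))*(-1/36))*(-1/159) = ((-26 + 2*(-1))*(-1/36))*(-1/159) = ((-26 - 2)*(-1/36))*(-1/159) = -28*(-1/36)*(-1/159) = (7/9)*(-1/159) = -7/1431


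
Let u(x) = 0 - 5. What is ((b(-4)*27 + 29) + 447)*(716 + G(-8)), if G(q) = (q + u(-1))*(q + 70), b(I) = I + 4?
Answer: -42840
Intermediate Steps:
u(x) = -5
b(I) = 4 + I
G(q) = (-5 + q)*(70 + q) (G(q) = (q - 5)*(q + 70) = (-5 + q)*(70 + q))
((b(-4)*27 + 29) + 447)*(716 + G(-8)) = (((4 - 4)*27 + 29) + 447)*(716 + (-350 + (-8)² + 65*(-8))) = ((0*27 + 29) + 447)*(716 + (-350 + 64 - 520)) = ((0 + 29) + 447)*(716 - 806) = (29 + 447)*(-90) = 476*(-90) = -42840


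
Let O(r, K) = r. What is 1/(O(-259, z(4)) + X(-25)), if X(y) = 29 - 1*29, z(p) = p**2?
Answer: -1/259 ≈ -0.0038610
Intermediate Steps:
X(y) = 0 (X(y) = 29 - 29 = 0)
1/(O(-259, z(4)) + X(-25)) = 1/(-259 + 0) = 1/(-259) = -1/259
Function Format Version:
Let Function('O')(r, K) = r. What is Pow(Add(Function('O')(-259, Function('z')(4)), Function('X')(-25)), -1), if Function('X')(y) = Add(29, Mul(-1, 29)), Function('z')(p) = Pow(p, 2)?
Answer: Rational(-1, 259) ≈ -0.0038610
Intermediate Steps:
Function('X')(y) = 0 (Function('X')(y) = Add(29, -29) = 0)
Pow(Add(Function('O')(-259, Function('z')(4)), Function('X')(-25)), -1) = Pow(Add(-259, 0), -1) = Pow(-259, -1) = Rational(-1, 259)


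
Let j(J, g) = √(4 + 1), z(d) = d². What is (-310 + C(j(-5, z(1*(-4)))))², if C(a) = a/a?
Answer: 95481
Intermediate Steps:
j(J, g) = √5
C(a) = 1
(-310 + C(j(-5, z(1*(-4)))))² = (-310 + 1)² = (-309)² = 95481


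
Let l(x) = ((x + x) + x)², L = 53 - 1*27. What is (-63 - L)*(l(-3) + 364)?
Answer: -39605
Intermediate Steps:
L = 26 (L = 53 - 27 = 26)
l(x) = 9*x² (l(x) = (2*x + x)² = (3*x)² = 9*x²)
(-63 - L)*(l(-3) + 364) = (-63 - 1*26)*(9*(-3)² + 364) = (-63 - 26)*(9*9 + 364) = -89*(81 + 364) = -89*445 = -39605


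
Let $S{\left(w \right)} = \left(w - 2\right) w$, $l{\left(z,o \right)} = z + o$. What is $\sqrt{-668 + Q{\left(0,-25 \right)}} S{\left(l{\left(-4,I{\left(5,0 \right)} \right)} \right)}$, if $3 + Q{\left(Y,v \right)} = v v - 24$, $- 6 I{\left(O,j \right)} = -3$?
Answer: $\frac{77 i \sqrt{70}}{4} \approx 161.06 i$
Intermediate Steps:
$I{\left(O,j \right)} = \frac{1}{2}$ ($I{\left(O,j \right)} = \left(- \frac{1}{6}\right) \left(-3\right) = \frac{1}{2}$)
$l{\left(z,o \right)} = o + z$
$Q{\left(Y,v \right)} = -27 + v^{2}$ ($Q{\left(Y,v \right)} = -3 + \left(v v - 24\right) = -3 + \left(v^{2} - 24\right) = -3 + \left(-24 + v^{2}\right) = -27 + v^{2}$)
$S{\left(w \right)} = w \left(-2 + w\right)$ ($S{\left(w \right)} = \left(-2 + w\right) w = w \left(-2 + w\right)$)
$\sqrt{-668 + Q{\left(0,-25 \right)}} S{\left(l{\left(-4,I{\left(5,0 \right)} \right)} \right)} = \sqrt{-668 - \left(27 - \left(-25\right)^{2}\right)} \left(\frac{1}{2} - 4\right) \left(-2 + \left(\frac{1}{2} - 4\right)\right) = \sqrt{-668 + \left(-27 + 625\right)} \left(- \frac{7 \left(-2 - \frac{7}{2}\right)}{2}\right) = \sqrt{-668 + 598} \left(\left(- \frac{7}{2}\right) \left(- \frac{11}{2}\right)\right) = \sqrt{-70} \cdot \frac{77}{4} = i \sqrt{70} \cdot \frac{77}{4} = \frac{77 i \sqrt{70}}{4}$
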